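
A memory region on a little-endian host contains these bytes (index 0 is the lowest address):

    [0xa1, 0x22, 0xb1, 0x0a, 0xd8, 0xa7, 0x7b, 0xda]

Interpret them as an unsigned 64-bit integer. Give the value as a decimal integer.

Little-endian stores the least-significant byte at the lowest address.
Reassemble most-significant byte first: DA 7B A7 D8 0A B1 22 A1 → 0xDA7BA7D80AB122A1.
0xDA7BA7D80AB122A1 = 15743361468737856161.

15743361468737856161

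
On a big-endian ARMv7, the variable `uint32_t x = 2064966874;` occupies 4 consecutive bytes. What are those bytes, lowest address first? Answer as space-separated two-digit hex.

7B 14 E4 DA

2064966874 in hexadecimal, padded to 32 bits, is 0x7B14E4DA.
Split into bytes (most-significant first): 7B 14 E4 DA.
Big-endian stores the most-significant byte at the lowest address.
So the memory order matches the most-significant-first order: 7B 14 E4 DA.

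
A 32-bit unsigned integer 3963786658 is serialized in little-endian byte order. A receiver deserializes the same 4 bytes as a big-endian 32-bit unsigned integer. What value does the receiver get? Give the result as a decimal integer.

2727690988

3963786658 in 32-bit hexadecimal is 0xEC4295A2.
Stored little-endian, the bytes at ascending addresses are A2 95 42 EC.
Read back as big-endian, the last byte is least significant, giving 0xA29542EC.
0xA29542EC = 2727690988.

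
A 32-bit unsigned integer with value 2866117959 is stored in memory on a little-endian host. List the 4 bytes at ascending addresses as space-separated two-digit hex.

2866117959 in hexadecimal, padded to 32 bits, is 0xAAD57D47.
Split into bytes (most-significant first): AA D5 7D 47.
Little-endian: lowest address holds the least-significant byte.
So at ascending addresses the bytes are 47 7D D5 AA.

47 7D D5 AA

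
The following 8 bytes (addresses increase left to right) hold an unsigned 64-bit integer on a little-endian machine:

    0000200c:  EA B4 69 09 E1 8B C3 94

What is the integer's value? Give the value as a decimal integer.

10719565336713737450

Little-endian: lowest address holds the least-significant byte.
Reassemble most-significant byte first: 94 C3 8B E1 09 69 B4 EA → 0x94C38BE10969B4EA.
0x94C38BE10969B4EA = 10719565336713737450.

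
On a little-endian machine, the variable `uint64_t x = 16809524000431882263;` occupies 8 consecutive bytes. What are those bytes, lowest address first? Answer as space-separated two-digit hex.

17 40 25 89 04 6D 47 E9

16809524000431882263 in hexadecimal, padded to 64 bits, is 0xE9476D0489254017.
Split into bytes (most-significant first): E9 47 6D 04 89 25 40 17.
Little-endian: lowest address holds the least-significant byte.
So at ascending addresses the bytes are 17 40 25 89 04 6D 47 E9.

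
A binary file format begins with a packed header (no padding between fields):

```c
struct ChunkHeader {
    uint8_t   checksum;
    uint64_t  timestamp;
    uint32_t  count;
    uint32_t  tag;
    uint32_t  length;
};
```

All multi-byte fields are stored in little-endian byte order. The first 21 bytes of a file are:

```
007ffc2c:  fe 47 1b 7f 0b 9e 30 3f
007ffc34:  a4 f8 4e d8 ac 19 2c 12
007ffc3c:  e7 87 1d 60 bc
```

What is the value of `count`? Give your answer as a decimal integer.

`count` follows `checksum` (1 B), `timestamp` (8 B), so it starts at offset 1 + 8 = 9 and occupies 4 bytes.
Bytes at offsets 9..12: F8 4E D8 AC.
In little-endian order the low byte comes first in memory.
Reassemble most-significant byte first: AC D8 4E F8 → 0xACD84EF8.
0xACD84EF8 = 2899857144.

2899857144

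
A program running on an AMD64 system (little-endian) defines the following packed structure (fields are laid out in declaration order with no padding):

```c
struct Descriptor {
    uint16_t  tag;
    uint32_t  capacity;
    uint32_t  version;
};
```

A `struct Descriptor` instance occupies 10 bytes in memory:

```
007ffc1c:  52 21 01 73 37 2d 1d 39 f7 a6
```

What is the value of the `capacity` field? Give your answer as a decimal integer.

758608641

`capacity` follows `tag` (2 bytes), so it starts at byte offset 2 and occupies 4 bytes.
Bytes at offsets 2..5: 01 73 37 2D.
In little-endian order the low byte comes first in memory.
Reassemble most-significant byte first: 2D 37 73 01 → 0x2D377301.
0x2D377301 = 758608641.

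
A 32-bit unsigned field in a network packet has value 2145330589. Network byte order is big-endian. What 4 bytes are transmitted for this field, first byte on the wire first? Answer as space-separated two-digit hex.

7F DF 25 9D

2145330589 in hexadecimal, padded to 32 bits, is 0x7FDF259D.
Split into bytes (most-significant first): 7F DF 25 9D.
Big-endian stores the most-significant byte at the lowest address.
So the memory order matches the most-significant-first order: 7F DF 25 9D.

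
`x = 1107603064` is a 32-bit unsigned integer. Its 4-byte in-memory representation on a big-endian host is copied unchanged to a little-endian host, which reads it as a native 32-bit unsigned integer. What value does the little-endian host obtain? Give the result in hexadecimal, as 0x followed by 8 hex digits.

0x78AE0442

1107603064 in 32-bit hexadecimal is 0x4204AE78.
Stored big-endian, the bytes at ascending addresses are 42 04 AE 78.
Read back as little-endian, the first byte is least significant, giving 0x78AE0442.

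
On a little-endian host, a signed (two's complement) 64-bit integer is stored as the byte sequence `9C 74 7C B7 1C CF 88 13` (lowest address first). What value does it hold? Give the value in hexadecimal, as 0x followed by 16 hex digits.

0x1388CF1CB77C749C

Little-endian: lowest address holds the least-significant byte.
Reassemble most-significant byte first: 13 88 CF 1C B7 7C 74 9C → 0x1388CF1CB77C749C.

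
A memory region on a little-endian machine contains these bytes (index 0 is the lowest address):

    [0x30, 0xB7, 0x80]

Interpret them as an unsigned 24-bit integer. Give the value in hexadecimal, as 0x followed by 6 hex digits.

0x80B730

Little-endian stores the least-significant byte at the lowest address.
Reassemble most-significant byte first: 80 B7 30 → 0x80B730.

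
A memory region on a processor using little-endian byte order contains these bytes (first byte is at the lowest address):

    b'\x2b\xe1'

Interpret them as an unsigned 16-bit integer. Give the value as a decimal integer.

57643

Little-endian: lowest address holds the least-significant byte.
Reassemble most-significant byte first: E1 2B → 0xE12B.
0xE12B = 57643.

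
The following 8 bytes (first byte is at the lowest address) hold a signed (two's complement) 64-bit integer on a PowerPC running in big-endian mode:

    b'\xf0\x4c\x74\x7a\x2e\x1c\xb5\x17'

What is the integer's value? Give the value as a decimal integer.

Big-endian: lowest address holds the most-significant byte.
The bytes are already most-significant first: 0xF04C747A2E1CB517.
Top bit is set, so as a signed 64-bit value this is 0xF04C747A2E1CB517 − 2^64 = -1131401338268371689.

-1131401338268371689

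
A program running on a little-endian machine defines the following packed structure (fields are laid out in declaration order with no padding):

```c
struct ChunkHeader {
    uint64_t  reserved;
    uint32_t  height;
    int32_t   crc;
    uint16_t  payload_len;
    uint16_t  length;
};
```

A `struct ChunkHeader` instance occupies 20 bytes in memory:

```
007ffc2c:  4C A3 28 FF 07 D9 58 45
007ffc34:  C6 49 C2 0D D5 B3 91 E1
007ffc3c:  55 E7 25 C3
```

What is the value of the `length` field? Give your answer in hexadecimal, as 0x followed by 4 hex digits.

0xC325

`length` follows `reserved` (8 B), `height` (4 B), `crc` (4 B), `payload_len` (2 B), so it starts at offset 8 + 4 + 4 + 2 = 18 and occupies 2 bytes.
Bytes at offsets 18..19: 25 C3.
In little-endian order the low byte comes first in memory.
Reassemble most-significant byte first: C3 25 → 0xC325.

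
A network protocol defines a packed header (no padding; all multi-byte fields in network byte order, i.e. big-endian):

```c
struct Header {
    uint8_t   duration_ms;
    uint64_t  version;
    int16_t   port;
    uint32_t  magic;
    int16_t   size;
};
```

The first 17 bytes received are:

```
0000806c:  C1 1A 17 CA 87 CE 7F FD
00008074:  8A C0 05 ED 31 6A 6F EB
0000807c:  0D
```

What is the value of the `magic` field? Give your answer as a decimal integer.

`magic` follows `duration_ms` (1 B), `version` (8 B), `port` (2 B), so it starts at offset 1 + 8 + 2 = 11 and occupies 4 bytes.
Bytes at offsets 11..14: ED 31 6A 6F.
In big-endian order the high byte comes first in memory.
The bytes are already most-significant first: 0xED316A6F.
0xED316A6F = 3979438703.

3979438703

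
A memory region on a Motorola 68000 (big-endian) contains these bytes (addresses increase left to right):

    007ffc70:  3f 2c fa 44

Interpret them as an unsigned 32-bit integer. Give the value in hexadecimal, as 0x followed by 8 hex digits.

Big-endian stores the most-significant byte at the lowest address.
The bytes are already most-significant first: 0x3F2CFA44.

0x3F2CFA44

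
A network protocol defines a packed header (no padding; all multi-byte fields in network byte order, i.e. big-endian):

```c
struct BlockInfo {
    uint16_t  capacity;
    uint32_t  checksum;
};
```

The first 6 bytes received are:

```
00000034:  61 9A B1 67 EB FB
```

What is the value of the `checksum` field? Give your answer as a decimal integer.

2976377851

`checksum` follows `capacity` (2 bytes), so it starts at byte offset 2 and occupies 4 bytes.
Bytes at offsets 2..5: B1 67 EB FB.
In big-endian order the high byte comes first in memory.
The bytes are already most-significant first: 0xB167EBFB.
0xB167EBFB = 2976377851.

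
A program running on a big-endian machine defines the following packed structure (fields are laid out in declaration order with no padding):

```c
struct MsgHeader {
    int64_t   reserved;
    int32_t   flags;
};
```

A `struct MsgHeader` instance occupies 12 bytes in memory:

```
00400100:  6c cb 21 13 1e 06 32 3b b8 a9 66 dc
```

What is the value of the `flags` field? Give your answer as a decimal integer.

-1196857636

`flags` follows `reserved` (8 bytes), so it starts at byte offset 8 and occupies 4 bytes.
Bytes at offsets 8..11: B8 A9 66 DC.
Big-endian stores the most-significant byte at the lowest address.
The bytes are already most-significant first: 0xB8A966DC.
Top bit is set, so as a signed 32-bit value this is 0xB8A966DC − 2^32 = -1196857636.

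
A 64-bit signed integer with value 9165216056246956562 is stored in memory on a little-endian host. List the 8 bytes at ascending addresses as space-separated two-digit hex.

9165216056246956562 in hexadecimal, padded to 64 bits, is 0x7F3163719A4E7212.
Split into bytes (most-significant first): 7F 31 63 71 9A 4E 72 12.
In little-endian order the low byte comes first in memory.
So at ascending addresses the bytes are 12 72 4E 9A 71 63 31 7F.

12 72 4E 9A 71 63 31 7F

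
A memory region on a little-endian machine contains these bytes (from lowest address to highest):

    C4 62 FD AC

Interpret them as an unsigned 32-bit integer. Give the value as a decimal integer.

Little-endian stores the least-significant byte at the lowest address.
Reassemble most-significant byte first: AC FD 62 C4 → 0xACFD62C4.
0xACFD62C4 = 2902287044.

2902287044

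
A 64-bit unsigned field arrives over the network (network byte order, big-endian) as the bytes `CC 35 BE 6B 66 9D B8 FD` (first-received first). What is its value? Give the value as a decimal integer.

14714876725995354365

Big-endian: lowest address holds the most-significant byte.
The bytes are already most-significant first: 0xCC35BE6B669DB8FD.
0xCC35BE6B669DB8FD = 14714876725995354365.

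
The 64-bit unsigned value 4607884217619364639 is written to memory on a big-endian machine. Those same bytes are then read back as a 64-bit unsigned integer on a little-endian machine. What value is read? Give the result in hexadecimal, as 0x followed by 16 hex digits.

0x1FBB5445487EF23F

4607884217619364639 in 64-bit hexadecimal is 0x3FF27E484554BB1F.
Stored big-endian, the bytes at ascending addresses are 3F F2 7E 48 45 54 BB 1F.
Read back as little-endian, the first byte is least significant, giving 0x1FBB5445487EF23F.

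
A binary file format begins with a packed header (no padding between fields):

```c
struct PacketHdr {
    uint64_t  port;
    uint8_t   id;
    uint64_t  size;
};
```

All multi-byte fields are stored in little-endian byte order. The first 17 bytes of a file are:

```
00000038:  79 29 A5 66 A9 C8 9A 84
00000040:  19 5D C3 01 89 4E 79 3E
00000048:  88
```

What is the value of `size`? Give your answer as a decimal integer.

`size` follows `port` (8 B), `id` (1 B), so it starts at offset 8 + 1 = 9 and occupies 8 bytes.
Bytes at offsets 9..16: 5D C3 01 89 4E 79 3E 88.
Little-endian stores the least-significant byte at the lowest address.
Reassemble most-significant byte first: 88 3E 79 4E 89 01 C3 5D → 0x883E794E8901C35D.
0x883E794E8901C35D = 9817417615927264093.

9817417615927264093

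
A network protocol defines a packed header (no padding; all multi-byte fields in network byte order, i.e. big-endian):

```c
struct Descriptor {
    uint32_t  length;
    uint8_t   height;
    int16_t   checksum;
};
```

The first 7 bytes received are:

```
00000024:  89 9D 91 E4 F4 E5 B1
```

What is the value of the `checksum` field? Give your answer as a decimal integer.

`checksum` follows `length` (4 B), `height` (1 B), so it starts at offset 4 + 1 = 5 and occupies 2 bytes.
Bytes at offsets 5..6: E5 B1.
In big-endian order the high byte comes first in memory.
The bytes are already most-significant first: 0xE5B1.
Top bit is set, so as a signed 16-bit value this is 0xE5B1 − 2^16 = -6735.

-6735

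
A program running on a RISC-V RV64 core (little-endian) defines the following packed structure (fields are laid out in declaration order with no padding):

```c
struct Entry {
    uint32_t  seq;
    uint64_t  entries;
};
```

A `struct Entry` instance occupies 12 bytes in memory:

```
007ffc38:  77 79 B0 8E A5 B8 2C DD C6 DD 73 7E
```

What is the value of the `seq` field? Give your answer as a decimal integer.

`seq` is the first field, at byte offset 0, occupying 4 bytes.
Bytes at offsets 0..3: 77 79 B0 8E.
Little-endian stores the least-significant byte at the lowest address.
Reassemble most-significant byte first: 8E B0 79 77 → 0x8EB07977.
0x8EB07977 = 2393930103.

2393930103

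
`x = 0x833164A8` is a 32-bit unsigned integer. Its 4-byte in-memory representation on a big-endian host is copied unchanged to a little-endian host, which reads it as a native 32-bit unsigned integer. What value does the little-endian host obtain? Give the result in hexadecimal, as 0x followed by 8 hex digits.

Stored big-endian, the bytes at ascending addresses are 83 31 64 A8.
Read back as little-endian, the first byte is least significant, giving 0xA8643183.

0xA8643183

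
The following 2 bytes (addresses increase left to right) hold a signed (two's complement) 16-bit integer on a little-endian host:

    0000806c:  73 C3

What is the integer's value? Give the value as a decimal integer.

-15501

Little-endian stores the least-significant byte at the lowest address.
Reassemble most-significant byte first: C3 73 → 0xC373.
Top bit is set, so as a signed 16-bit value this is 0xC373 − 2^16 = -15501.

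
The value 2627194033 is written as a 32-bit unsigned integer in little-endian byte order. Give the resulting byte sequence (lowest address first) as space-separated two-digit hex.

2627194033 in hexadecimal, padded to 32 bits, is 0x9C97CCB1.
Split into bytes (most-significant first): 9C 97 CC B1.
In little-endian order the low byte comes first in memory.
So at ascending addresses the bytes are B1 CC 97 9C.

B1 CC 97 9C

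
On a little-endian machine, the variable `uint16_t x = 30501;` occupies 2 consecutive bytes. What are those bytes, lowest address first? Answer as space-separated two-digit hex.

25 77

30501 in hexadecimal, padded to 16 bits, is 0x7725.
Split into bytes (most-significant first): 77 25.
Little-endian: lowest address holds the least-significant byte.
So at ascending addresses the bytes are 25 77.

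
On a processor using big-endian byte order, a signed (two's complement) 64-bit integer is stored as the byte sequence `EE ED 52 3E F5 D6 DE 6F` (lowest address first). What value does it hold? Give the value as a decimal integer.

-1230236692836327825

Big-endian stores the most-significant byte at the lowest address.
The bytes are already most-significant first: 0xEEED523EF5D6DE6F.
Top bit is set, so as a signed 64-bit value this is 0xEEED523EF5D6DE6F − 2^64 = -1230236692836327825.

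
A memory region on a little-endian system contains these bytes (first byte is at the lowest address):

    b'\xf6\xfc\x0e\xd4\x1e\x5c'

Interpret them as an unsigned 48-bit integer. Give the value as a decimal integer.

Little-endian stores the least-significant byte at the lowest address.
Reassemble most-significant byte first: 5C 1E D4 0E FC F6 → 0x5C1ED40EFCF6.
0x5C1ED40EFCF6 = 101287476526326.

101287476526326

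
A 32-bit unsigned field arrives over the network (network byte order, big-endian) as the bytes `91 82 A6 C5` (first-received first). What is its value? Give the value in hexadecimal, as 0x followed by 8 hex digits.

0x9182A6C5

Big-endian: lowest address holds the most-significant byte.
The bytes are already most-significant first: 0x9182A6C5.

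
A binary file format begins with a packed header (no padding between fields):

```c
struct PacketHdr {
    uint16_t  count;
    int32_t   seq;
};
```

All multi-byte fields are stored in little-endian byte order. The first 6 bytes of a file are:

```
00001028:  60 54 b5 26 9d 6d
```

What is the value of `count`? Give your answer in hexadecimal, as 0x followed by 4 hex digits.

`count` is the first field, at byte offset 0, occupying 2 bytes.
Bytes at offsets 0..1: 60 54.
In little-endian order the low byte comes first in memory.
Reassemble most-significant byte first: 54 60 → 0x5460.

0x5460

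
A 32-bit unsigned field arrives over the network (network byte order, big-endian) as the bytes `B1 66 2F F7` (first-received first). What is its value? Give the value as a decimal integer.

Big-endian stores the most-significant byte at the lowest address.
The bytes are already most-significant first: 0xB1662FF7.
0xB1662FF7 = 2976264183.

2976264183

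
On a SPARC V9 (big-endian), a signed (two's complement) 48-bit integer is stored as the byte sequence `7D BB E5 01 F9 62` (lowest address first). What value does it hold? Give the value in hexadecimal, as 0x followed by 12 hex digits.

In big-endian order the high byte comes first in memory.
The bytes are already most-significant first: 0x7DBBE501F962.

0x7DBBE501F962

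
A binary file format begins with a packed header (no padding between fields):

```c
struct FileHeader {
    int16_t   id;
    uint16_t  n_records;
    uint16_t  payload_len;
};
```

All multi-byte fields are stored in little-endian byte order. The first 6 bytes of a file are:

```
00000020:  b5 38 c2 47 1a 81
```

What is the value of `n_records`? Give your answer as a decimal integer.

18370

`n_records` follows `id` (2 bytes), so it starts at byte offset 2 and occupies 2 bytes.
Bytes at offsets 2..3: C2 47.
Little-endian: lowest address holds the least-significant byte.
Reassemble most-significant byte first: 47 C2 → 0x47C2.
0x47C2 = 18370.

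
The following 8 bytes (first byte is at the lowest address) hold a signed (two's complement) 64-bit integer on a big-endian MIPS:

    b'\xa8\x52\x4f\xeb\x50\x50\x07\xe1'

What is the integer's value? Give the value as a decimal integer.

-6317899455164053535

In big-endian order the high byte comes first in memory.
The bytes are already most-significant first: 0xA8524FEB505007E1.
Top bit is set, so as a signed 64-bit value this is 0xA8524FEB505007E1 − 2^64 = -6317899455164053535.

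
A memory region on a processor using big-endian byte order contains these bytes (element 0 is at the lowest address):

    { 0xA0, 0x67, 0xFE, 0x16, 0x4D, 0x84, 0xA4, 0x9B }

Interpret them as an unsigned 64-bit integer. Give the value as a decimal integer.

Big-endian stores the most-significant byte at the lowest address.
The bytes are already most-significant first: 0xA067FE164D84A49B.
0xA067FE164D84A49B = 11558486340412941467.

11558486340412941467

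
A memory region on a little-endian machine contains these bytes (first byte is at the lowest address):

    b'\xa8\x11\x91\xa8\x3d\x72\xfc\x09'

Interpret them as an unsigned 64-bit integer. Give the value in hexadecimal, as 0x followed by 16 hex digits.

0x09FC723DA89111A8

Little-endian stores the least-significant byte at the lowest address.
Reassemble most-significant byte first: 09 FC 72 3D A8 91 11 A8 → 0x09FC723DA89111A8.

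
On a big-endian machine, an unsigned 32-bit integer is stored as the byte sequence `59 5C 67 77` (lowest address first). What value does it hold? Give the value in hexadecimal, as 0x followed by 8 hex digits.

0x595C6777

Big-endian stores the most-significant byte at the lowest address.
The bytes are already most-significant first: 0x595C6777.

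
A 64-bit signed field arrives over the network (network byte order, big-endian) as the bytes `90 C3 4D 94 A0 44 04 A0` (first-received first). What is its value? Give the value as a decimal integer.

Big-endian: lowest address holds the most-significant byte.
The bytes are already most-significant first: 0x90C34D94A04404A0.
Top bit is set, so as a signed 64-bit value this is 0x90C34D94A04404A0 − 2^64 = -8015477611050040160.

-8015477611050040160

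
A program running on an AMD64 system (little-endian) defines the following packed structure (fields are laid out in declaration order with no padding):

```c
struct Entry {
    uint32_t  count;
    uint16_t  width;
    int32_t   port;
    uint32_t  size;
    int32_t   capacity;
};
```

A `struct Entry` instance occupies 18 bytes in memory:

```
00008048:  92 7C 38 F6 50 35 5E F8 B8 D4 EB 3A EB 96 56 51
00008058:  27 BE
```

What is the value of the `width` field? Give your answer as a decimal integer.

`width` follows `count` (4 bytes), so it starts at byte offset 4 and occupies 2 bytes.
Bytes at offsets 4..5: 50 35.
Little-endian stores the least-significant byte at the lowest address.
Reassemble most-significant byte first: 35 50 → 0x3550.
0x3550 = 13648.

13648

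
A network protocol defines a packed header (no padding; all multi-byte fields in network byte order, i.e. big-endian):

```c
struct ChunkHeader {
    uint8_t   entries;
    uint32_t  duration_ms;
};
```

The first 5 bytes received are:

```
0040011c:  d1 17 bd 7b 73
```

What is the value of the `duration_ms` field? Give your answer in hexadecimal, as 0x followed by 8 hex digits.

`duration_ms` follows `entries` (1 byte), so it starts at byte offset 1 and occupies 4 bytes.
Bytes at offsets 1..4: 17 BD 7B 73.
In big-endian order the high byte comes first in memory.
The bytes are already most-significant first: 0x17BD7B73.

0x17BD7B73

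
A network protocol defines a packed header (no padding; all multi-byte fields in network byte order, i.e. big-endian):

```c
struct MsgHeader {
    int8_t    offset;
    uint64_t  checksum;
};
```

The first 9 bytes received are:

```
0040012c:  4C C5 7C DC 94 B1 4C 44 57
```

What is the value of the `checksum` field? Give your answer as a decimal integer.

14230491453771760727

`checksum` follows `offset` (1 byte), so it starts at byte offset 1 and occupies 8 bytes.
Bytes at offsets 1..8: C5 7C DC 94 B1 4C 44 57.
Big-endian: lowest address holds the most-significant byte.
The bytes are already most-significant first: 0xC57CDC94B14C4457.
0xC57CDC94B14C4457 = 14230491453771760727.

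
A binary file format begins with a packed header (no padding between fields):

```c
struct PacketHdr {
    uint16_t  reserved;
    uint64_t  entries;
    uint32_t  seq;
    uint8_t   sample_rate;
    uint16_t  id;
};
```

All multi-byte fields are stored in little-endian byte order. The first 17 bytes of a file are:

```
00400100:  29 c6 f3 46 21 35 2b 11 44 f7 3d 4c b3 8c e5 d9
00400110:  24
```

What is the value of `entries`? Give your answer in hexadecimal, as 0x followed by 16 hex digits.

0xF744112B352146F3

`entries` follows `reserved` (2 bytes), so it starts at byte offset 2 and occupies 8 bytes.
Bytes at offsets 2..9: F3 46 21 35 2B 11 44 F7.
In little-endian order the low byte comes first in memory.
Reassemble most-significant byte first: F7 44 11 2B 35 21 46 F3 → 0xF744112B352146F3.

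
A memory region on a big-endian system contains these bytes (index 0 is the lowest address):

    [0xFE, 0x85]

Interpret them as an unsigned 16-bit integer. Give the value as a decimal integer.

65157

In big-endian order the high byte comes first in memory.
The bytes are already most-significant first: 0xFE85.
0xFE85 = 65157.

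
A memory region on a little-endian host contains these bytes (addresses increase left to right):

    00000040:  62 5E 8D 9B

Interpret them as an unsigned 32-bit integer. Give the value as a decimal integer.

In little-endian order the low byte comes first in memory.
Reassemble most-significant byte first: 9B 8D 5E 62 → 0x9B8D5E62.
0x9B8D5E62 = 2609733218.

2609733218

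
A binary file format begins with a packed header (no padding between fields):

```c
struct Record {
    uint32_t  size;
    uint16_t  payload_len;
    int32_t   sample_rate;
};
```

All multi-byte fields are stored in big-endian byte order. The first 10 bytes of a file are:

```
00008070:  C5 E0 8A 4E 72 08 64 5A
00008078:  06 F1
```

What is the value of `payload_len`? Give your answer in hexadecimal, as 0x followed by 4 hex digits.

`payload_len` follows `size` (4 bytes), so it starts at byte offset 4 and occupies 2 bytes.
Bytes at offsets 4..5: 72 08.
Big-endian stores the most-significant byte at the lowest address.
The bytes are already most-significant first: 0x7208.

0x7208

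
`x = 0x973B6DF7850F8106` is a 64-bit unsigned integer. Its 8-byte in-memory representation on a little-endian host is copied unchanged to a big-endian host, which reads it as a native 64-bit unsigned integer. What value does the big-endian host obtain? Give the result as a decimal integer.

468672904279440279

Stored little-endian, the bytes at ascending addresses are 06 81 0F 85 F7 6D 3B 97.
Read back as big-endian, the last byte is least significant, giving 0x06810F85F76D3B97.
0x06810F85F76D3B97 = 468672904279440279.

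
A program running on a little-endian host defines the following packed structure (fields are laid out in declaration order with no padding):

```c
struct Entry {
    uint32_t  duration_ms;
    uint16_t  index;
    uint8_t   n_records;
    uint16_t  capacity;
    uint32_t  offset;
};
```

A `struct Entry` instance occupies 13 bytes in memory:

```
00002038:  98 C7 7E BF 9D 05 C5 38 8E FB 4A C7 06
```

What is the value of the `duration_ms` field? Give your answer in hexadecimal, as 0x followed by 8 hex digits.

`duration_ms` is the first field, at byte offset 0, occupying 4 bytes.
Bytes at offsets 0..3: 98 C7 7E BF.
Little-endian: lowest address holds the least-significant byte.
Reassemble most-significant byte first: BF 7E C7 98 → 0xBF7EC798.

0xBF7EC798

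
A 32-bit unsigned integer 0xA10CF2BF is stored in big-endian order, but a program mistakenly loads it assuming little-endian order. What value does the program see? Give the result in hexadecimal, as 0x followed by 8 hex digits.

Stored big-endian, the bytes at ascending addresses are A1 0C F2 BF.
Read back as little-endian, the first byte is least significant, giving 0xBFF20CA1.

0xBFF20CA1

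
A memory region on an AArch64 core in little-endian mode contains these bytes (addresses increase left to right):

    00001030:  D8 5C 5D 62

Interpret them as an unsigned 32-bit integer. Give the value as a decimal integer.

Little-endian: lowest address holds the least-significant byte.
Reassemble most-significant byte first: 62 5D 5C D8 → 0x625D5CD8.
0x625D5CD8 = 1650285784.

1650285784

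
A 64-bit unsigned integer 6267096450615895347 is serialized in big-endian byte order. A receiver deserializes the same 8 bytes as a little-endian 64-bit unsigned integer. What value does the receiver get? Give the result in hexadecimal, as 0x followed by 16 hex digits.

6267096450615895347 in 64-bit hexadecimal is 0x56F9330470126533.
Stored big-endian, the bytes at ascending addresses are 56 F9 33 04 70 12 65 33.
Read back as little-endian, the first byte is least significant, giving 0x336512700433F956.

0x336512700433F956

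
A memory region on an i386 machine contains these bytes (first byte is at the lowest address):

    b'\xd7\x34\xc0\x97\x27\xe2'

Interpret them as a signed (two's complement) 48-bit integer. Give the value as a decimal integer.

Little-endian: lowest address holds the least-significant byte.
Reassemble most-significant byte first: E2 27 97 C0 34 D7 → 0xE22797C034D7.
Top bit is set, so as a signed 48-bit value this is 0xE22797C034D7 − 2^48 = -32815299152681.

-32815299152681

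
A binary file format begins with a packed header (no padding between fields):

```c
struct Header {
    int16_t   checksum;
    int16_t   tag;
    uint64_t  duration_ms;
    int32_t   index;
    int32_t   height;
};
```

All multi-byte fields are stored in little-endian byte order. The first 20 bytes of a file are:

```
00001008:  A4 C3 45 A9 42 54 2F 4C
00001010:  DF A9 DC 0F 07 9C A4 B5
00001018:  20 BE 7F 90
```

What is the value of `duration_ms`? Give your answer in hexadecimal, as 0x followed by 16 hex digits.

0x0FDCA9DF4C2F5442

`duration_ms` follows `checksum` (2 B), `tag` (2 B), so it starts at offset 2 + 2 = 4 and occupies 8 bytes.
Bytes at offsets 4..11: 42 54 2F 4C DF A9 DC 0F.
Little-endian: lowest address holds the least-significant byte.
Reassemble most-significant byte first: 0F DC A9 DF 4C 2F 54 42 → 0x0FDCA9DF4C2F5442.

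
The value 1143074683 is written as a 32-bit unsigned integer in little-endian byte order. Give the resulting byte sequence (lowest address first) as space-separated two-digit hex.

1143074683 in hexadecimal, padded to 32 bits, is 0x4421EF7B.
Split into bytes (most-significant first): 44 21 EF 7B.
Little-endian stores the least-significant byte at the lowest address.
So at ascending addresses the bytes are 7B EF 21 44.

7B EF 21 44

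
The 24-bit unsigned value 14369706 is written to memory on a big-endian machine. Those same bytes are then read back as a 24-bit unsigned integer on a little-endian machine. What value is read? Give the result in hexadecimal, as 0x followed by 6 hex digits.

0xAA43DB

14369706 in 24-bit hexadecimal is 0xDB43AA.
Stored big-endian, the bytes at ascending addresses are DB 43 AA.
Read back as little-endian, the first byte is least significant, giving 0xAA43DB.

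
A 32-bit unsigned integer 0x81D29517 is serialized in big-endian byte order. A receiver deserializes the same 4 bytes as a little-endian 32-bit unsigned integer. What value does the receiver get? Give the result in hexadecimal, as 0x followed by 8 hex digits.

0x1795D281

Stored big-endian, the bytes at ascending addresses are 81 D2 95 17.
Read back as little-endian, the first byte is least significant, giving 0x1795D281.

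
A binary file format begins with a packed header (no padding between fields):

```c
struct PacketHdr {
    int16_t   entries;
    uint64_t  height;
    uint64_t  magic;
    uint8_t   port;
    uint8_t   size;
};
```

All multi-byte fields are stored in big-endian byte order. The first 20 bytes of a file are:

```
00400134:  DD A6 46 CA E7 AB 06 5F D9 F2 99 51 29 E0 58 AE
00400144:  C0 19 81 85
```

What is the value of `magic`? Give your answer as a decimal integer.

`magic` follows `entries` (2 B), `height` (8 B), so it starts at offset 2 + 8 = 10 and occupies 8 bytes.
Bytes at offsets 10..17: 99 51 29 E0 58 AE C0 19.
Big-endian: lowest address holds the most-significant byte.
The bytes are already most-significant first: 0x995129E058AEC019.
0x995129E058AEC019 = 11047657404453797913.

11047657404453797913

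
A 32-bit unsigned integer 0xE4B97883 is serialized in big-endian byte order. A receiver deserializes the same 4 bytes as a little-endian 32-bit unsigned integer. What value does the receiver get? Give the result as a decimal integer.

Stored big-endian, the bytes at ascending addresses are E4 B9 78 83.
Read back as little-endian, the first byte is least significant, giving 0x8378B9E4.
0x8378B9E4 = 2205727204.

2205727204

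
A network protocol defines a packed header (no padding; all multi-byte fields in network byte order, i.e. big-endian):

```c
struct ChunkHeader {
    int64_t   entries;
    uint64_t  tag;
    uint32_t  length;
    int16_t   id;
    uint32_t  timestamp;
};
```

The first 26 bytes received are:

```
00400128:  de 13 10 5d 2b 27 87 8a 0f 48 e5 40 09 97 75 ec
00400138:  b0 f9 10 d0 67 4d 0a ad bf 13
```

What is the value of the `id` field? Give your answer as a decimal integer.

`id` follows `entries` (8 B), `tag` (8 B), `length` (4 B), so it starts at offset 8 + 8 + 4 = 20 and occupies 2 bytes.
Bytes at offsets 20..21: 67 4D.
Big-endian stores the most-significant byte at the lowest address.
The bytes are already most-significant first: 0x674D.
0x674D = 26445.

26445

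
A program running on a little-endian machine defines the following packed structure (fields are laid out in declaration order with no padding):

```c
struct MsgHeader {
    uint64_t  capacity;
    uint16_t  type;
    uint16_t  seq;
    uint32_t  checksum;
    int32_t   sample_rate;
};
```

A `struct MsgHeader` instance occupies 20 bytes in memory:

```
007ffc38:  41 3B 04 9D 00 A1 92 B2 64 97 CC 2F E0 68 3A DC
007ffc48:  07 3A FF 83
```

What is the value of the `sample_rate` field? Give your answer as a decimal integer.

-2080425465

`sample_rate` follows `capacity` (8 B), `type` (2 B), `seq` (2 B), `checksum` (4 B), so it starts at offset 8 + 2 + 2 + 4 = 16 and occupies 4 bytes.
Bytes at offsets 16..19: 07 3A FF 83.
Little-endian: lowest address holds the least-significant byte.
Reassemble most-significant byte first: 83 FF 3A 07 → 0x83FF3A07.
Top bit is set, so as a signed 32-bit value this is 0x83FF3A07 − 2^32 = -2080425465.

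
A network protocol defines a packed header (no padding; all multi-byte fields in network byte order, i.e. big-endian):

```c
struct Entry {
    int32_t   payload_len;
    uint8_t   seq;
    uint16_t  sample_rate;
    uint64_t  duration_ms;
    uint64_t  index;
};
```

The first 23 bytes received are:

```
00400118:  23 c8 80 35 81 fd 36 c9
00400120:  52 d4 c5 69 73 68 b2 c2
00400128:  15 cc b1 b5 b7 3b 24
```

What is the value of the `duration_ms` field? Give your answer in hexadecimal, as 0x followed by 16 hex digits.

0xC952D4C5697368B2

`duration_ms` follows `payload_len` (4 B), `seq` (1 B), `sample_rate` (2 B), so it starts at offset 4 + 1 + 2 = 7 and occupies 8 bytes.
Bytes at offsets 7..14: C9 52 D4 C5 69 73 68 B2.
In big-endian order the high byte comes first in memory.
The bytes are already most-significant first: 0xC952D4C5697368B2.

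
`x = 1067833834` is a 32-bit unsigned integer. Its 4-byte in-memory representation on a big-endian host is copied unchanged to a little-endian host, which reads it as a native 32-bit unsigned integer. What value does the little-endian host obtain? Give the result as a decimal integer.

3940132159

1067833834 in 32-bit hexadecimal is 0x3FA5D9EA.
Stored big-endian, the bytes at ascending addresses are 3F A5 D9 EA.
Read back as little-endian, the first byte is least significant, giving 0xEAD9A53F.
0xEAD9A53F = 3940132159.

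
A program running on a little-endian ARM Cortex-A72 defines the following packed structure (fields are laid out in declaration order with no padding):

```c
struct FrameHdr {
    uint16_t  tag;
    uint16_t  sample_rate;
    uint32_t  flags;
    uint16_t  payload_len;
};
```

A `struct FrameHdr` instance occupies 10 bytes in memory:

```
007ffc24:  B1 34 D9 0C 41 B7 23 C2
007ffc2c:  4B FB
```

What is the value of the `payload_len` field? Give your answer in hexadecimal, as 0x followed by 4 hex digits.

`payload_len` follows `tag` (2 B), `sample_rate` (2 B), `flags` (4 B), so it starts at offset 2 + 2 + 4 = 8 and occupies 2 bytes.
Bytes at offsets 8..9: 4B FB.
Little-endian: lowest address holds the least-significant byte.
Reassemble most-significant byte first: FB 4B → 0xFB4B.

0xFB4B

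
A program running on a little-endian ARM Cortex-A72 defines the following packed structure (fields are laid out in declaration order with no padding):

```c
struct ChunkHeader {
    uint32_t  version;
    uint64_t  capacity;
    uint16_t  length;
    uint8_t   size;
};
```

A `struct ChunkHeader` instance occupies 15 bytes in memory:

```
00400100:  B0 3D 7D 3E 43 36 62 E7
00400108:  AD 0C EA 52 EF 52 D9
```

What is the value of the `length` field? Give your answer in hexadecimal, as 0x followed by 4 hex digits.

0x52EF

`length` follows `version` (4 B), `capacity` (8 B), so it starts at offset 4 + 8 = 12 and occupies 2 bytes.
Bytes at offsets 12..13: EF 52.
In little-endian order the low byte comes first in memory.
Reassemble most-significant byte first: 52 EF → 0x52EF.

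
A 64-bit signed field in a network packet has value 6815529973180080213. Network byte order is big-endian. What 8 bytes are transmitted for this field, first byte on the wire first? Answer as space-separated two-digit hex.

6815529973180080213 in hexadecimal, padded to 64 bits, is 0x5E95A0667F6D2055.
Split into bytes (most-significant first): 5E 95 A0 66 7F 6D 20 55.
Big-endian: lowest address holds the most-significant byte.
So the memory order matches the most-significant-first order: 5E 95 A0 66 7F 6D 20 55.

5E 95 A0 66 7F 6D 20 55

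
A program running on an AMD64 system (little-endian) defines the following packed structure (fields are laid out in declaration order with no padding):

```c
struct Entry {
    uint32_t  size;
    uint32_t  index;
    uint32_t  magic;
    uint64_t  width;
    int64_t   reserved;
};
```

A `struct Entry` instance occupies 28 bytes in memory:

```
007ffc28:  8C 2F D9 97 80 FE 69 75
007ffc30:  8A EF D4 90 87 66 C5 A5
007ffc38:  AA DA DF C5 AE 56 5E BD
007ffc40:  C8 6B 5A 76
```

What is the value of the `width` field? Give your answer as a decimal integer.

14258355371738752647

`width` follows `size` (4 B), `index` (4 B), `magic` (4 B), so it starts at offset 4 + 4 + 4 = 12 and occupies 8 bytes.
Bytes at offsets 12..19: 87 66 C5 A5 AA DA DF C5.
In little-endian order the low byte comes first in memory.
Reassemble most-significant byte first: C5 DF DA AA A5 C5 66 87 → 0xC5DFDAAAA5C56687.
0xC5DFDAAAA5C56687 = 14258355371738752647.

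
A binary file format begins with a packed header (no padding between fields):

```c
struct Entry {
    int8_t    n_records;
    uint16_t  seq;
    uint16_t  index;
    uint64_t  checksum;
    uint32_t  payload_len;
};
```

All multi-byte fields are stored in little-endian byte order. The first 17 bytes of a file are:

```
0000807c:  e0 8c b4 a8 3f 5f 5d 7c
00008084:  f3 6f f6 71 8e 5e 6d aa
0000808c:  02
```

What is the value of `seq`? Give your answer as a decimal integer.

`seq` follows `n_records` (1 byte), so it starts at byte offset 1 and occupies 2 bytes.
Bytes at offsets 1..2: 8C B4.
Little-endian: lowest address holds the least-significant byte.
Reassemble most-significant byte first: B4 8C → 0xB48C.
0xB48C = 46220.

46220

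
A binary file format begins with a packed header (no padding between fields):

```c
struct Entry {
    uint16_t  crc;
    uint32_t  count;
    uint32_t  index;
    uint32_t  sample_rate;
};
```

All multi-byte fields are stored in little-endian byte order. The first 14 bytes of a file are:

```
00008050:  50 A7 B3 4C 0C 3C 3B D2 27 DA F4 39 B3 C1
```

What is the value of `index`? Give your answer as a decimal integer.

3660042811

`index` follows `crc` (2 B), `count` (4 B), so it starts at offset 2 + 4 = 6 and occupies 4 bytes.
Bytes at offsets 6..9: 3B D2 27 DA.
In little-endian order the low byte comes first in memory.
Reassemble most-significant byte first: DA 27 D2 3B → 0xDA27D23B.
0xDA27D23B = 3660042811.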